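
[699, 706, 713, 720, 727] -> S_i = 699 + 7*i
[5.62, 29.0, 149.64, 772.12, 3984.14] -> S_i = 5.62*5.16^i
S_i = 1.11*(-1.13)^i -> [1.11, -1.25, 1.42, -1.6, 1.81]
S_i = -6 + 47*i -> [-6, 41, 88, 135, 182]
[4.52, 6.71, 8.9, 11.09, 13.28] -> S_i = 4.52 + 2.19*i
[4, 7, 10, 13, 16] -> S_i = 4 + 3*i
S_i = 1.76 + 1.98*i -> [1.76, 3.74, 5.72, 7.7, 9.68]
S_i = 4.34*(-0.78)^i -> [4.34, -3.39, 2.64, -2.06, 1.61]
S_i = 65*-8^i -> [65, -520, 4160, -33280, 266240]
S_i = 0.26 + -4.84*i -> [0.26, -4.58, -9.42, -14.26, -19.1]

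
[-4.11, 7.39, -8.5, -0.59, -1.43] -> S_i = Random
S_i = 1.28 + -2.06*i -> [1.28, -0.78, -2.84, -4.9, -6.96]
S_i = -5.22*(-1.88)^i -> [-5.22, 9.81, -18.45, 34.69, -65.21]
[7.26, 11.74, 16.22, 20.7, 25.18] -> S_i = 7.26 + 4.48*i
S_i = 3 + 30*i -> [3, 33, 63, 93, 123]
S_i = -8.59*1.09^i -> [-8.59, -9.36, -10.21, -11.12, -12.13]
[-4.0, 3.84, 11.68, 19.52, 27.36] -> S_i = -4.00 + 7.84*i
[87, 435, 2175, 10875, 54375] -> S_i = 87*5^i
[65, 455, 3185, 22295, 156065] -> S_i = 65*7^i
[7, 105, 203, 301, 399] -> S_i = 7 + 98*i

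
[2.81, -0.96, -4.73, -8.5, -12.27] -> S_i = 2.81 + -3.77*i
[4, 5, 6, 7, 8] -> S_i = 4 + 1*i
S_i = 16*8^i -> [16, 128, 1024, 8192, 65536]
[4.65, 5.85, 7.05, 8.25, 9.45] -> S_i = 4.65 + 1.20*i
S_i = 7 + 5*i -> [7, 12, 17, 22, 27]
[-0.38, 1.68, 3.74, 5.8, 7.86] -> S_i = -0.38 + 2.06*i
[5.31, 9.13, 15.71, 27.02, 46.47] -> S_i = 5.31*1.72^i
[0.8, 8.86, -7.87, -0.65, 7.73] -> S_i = Random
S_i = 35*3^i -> [35, 105, 315, 945, 2835]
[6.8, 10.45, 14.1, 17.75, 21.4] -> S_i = 6.80 + 3.65*i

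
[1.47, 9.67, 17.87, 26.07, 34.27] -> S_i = 1.47 + 8.20*i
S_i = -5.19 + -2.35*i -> [-5.19, -7.54, -9.89, -12.24, -14.59]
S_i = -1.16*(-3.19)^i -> [-1.16, 3.7, -11.8, 37.66, -120.12]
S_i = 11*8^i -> [11, 88, 704, 5632, 45056]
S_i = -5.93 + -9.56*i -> [-5.93, -15.49, -25.05, -34.61, -44.17]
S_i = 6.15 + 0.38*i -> [6.15, 6.53, 6.91, 7.29, 7.67]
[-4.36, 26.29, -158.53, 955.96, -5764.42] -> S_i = -4.36*(-6.03)^i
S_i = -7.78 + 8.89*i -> [-7.78, 1.11, 10.0, 18.89, 27.78]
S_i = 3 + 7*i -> [3, 10, 17, 24, 31]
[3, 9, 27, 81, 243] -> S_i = 3*3^i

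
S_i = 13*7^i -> [13, 91, 637, 4459, 31213]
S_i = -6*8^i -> [-6, -48, -384, -3072, -24576]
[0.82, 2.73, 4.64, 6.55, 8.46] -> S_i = 0.82 + 1.91*i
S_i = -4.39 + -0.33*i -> [-4.39, -4.72, -5.05, -5.38, -5.71]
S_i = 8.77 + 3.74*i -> [8.77, 12.51, 16.25, 19.99, 23.73]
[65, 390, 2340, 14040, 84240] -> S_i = 65*6^i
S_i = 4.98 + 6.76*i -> [4.98, 11.74, 18.5, 25.26, 32.02]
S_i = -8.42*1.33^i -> [-8.42, -11.2, -14.89, -19.81, -26.35]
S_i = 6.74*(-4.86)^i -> [6.74, -32.76, 159.2, -773.69, 3760.15]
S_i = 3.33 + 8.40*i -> [3.33, 11.73, 20.13, 28.53, 36.93]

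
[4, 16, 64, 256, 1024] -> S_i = 4*4^i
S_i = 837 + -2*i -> [837, 835, 833, 831, 829]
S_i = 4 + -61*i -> [4, -57, -118, -179, -240]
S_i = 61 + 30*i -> [61, 91, 121, 151, 181]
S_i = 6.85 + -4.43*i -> [6.85, 2.42, -2.01, -6.44, -10.87]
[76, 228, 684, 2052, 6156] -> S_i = 76*3^i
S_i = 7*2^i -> [7, 14, 28, 56, 112]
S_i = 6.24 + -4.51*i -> [6.24, 1.73, -2.78, -7.29, -11.8]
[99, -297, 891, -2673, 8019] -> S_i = 99*-3^i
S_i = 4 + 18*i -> [4, 22, 40, 58, 76]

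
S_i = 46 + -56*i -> [46, -10, -66, -122, -178]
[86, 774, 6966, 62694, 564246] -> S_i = 86*9^i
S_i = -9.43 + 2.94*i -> [-9.43, -6.49, -3.55, -0.61, 2.33]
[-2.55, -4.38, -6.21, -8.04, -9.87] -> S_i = -2.55 + -1.83*i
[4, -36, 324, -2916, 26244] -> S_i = 4*-9^i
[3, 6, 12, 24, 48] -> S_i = 3*2^i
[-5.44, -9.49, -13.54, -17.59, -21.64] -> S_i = -5.44 + -4.05*i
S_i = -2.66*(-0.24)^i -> [-2.66, 0.64, -0.15, 0.04, -0.01]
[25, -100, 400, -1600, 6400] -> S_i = 25*-4^i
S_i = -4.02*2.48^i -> [-4.02, -9.97, -24.72, -61.32, -152.07]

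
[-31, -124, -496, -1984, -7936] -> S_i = -31*4^i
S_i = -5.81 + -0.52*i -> [-5.81, -6.33, -6.85, -7.37, -7.89]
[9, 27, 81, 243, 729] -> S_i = 9*3^i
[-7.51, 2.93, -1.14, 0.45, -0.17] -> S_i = -7.51*(-0.39)^i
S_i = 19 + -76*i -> [19, -57, -133, -209, -285]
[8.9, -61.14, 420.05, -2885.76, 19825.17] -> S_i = 8.90*(-6.87)^i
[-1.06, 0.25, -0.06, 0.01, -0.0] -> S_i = -1.06*(-0.24)^i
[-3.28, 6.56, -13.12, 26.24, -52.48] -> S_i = -3.28*(-2.00)^i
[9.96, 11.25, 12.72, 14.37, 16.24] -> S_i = 9.96*1.13^i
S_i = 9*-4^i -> [9, -36, 144, -576, 2304]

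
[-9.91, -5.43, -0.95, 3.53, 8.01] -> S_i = -9.91 + 4.48*i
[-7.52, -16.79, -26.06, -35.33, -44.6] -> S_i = -7.52 + -9.27*i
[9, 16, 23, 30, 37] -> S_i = 9 + 7*i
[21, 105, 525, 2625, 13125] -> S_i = 21*5^i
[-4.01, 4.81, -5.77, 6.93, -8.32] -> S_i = -4.01*(-1.20)^i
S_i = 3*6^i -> [3, 18, 108, 648, 3888]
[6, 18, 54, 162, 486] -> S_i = 6*3^i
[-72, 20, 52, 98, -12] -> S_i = Random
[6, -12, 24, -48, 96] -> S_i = 6*-2^i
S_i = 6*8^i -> [6, 48, 384, 3072, 24576]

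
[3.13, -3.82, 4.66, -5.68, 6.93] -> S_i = 3.13*(-1.22)^i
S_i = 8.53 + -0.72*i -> [8.53, 7.81, 7.09, 6.37, 5.65]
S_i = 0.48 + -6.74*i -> [0.48, -6.26, -13.0, -19.74, -26.48]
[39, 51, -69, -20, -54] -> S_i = Random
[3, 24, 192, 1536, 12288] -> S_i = 3*8^i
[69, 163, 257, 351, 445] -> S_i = 69 + 94*i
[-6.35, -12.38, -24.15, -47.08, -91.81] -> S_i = -6.35*1.95^i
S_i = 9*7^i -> [9, 63, 441, 3087, 21609]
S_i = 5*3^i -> [5, 15, 45, 135, 405]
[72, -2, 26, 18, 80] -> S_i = Random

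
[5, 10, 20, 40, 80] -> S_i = 5*2^i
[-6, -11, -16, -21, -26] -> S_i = -6 + -5*i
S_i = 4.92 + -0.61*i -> [4.92, 4.31, 3.7, 3.09, 2.48]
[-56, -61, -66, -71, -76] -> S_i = -56 + -5*i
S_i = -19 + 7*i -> [-19, -12, -5, 2, 9]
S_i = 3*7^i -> [3, 21, 147, 1029, 7203]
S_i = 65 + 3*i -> [65, 68, 71, 74, 77]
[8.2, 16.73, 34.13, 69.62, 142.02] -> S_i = 8.20*2.04^i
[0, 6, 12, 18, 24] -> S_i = 0 + 6*i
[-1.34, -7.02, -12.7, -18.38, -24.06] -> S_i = -1.34 + -5.68*i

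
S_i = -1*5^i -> [-1, -5, -25, -125, -625]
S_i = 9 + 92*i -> [9, 101, 193, 285, 377]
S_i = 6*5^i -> [6, 30, 150, 750, 3750]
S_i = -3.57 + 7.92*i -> [-3.57, 4.35, 12.27, 20.19, 28.11]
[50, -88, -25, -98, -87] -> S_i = Random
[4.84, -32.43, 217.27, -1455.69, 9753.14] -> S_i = 4.84*(-6.70)^i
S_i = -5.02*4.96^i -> [-5.02, -24.9, -123.5, -612.56, -3038.3]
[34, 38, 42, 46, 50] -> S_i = 34 + 4*i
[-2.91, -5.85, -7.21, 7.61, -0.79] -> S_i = Random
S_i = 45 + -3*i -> [45, 42, 39, 36, 33]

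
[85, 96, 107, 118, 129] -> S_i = 85 + 11*i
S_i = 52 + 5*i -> [52, 57, 62, 67, 72]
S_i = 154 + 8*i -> [154, 162, 170, 178, 186]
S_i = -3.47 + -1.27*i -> [-3.47, -4.74, -6.01, -7.28, -8.55]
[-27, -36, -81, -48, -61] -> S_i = Random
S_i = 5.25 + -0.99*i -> [5.25, 4.26, 3.27, 2.28, 1.29]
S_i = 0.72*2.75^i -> [0.72, 1.98, 5.44, 14.97, 41.18]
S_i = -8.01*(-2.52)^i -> [-8.01, 20.19, -50.87, 128.18, -323.02]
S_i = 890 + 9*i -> [890, 899, 908, 917, 926]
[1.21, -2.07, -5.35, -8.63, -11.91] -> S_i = 1.21 + -3.28*i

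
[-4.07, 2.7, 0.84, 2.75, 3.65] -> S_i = Random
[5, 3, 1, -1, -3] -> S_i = 5 + -2*i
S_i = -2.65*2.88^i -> [-2.65, -7.63, -21.98, -63.3, -182.31]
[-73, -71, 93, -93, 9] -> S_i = Random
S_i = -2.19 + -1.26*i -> [-2.19, -3.45, -4.71, -5.97, -7.23]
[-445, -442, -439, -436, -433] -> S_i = -445 + 3*i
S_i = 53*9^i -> [53, 477, 4293, 38637, 347733]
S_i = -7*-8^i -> [-7, 56, -448, 3584, -28672]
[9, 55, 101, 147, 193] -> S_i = 9 + 46*i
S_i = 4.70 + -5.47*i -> [4.7, -0.77, -6.24, -11.71, -17.18]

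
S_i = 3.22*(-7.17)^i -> [3.22, -23.09, 165.54, -1186.9, 8510.06]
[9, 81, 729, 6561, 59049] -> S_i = 9*9^i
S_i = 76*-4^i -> [76, -304, 1216, -4864, 19456]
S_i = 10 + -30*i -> [10, -20, -50, -80, -110]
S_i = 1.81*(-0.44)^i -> [1.81, -0.8, 0.35, -0.15, 0.07]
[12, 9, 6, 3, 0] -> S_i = 12 + -3*i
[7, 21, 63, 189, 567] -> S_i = 7*3^i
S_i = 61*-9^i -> [61, -549, 4941, -44469, 400221]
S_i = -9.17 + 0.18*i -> [-9.17, -8.99, -8.81, -8.63, -8.45]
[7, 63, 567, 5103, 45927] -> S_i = 7*9^i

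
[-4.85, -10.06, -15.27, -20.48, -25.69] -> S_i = -4.85 + -5.21*i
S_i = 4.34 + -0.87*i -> [4.34, 3.47, 2.6, 1.73, 0.86]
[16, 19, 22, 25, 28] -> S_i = 16 + 3*i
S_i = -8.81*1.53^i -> [-8.81, -13.48, -20.62, -31.55, -48.28]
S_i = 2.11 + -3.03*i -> [2.11, -0.92, -3.95, -6.98, -10.01]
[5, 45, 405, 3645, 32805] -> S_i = 5*9^i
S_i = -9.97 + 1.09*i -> [-9.97, -8.88, -7.79, -6.7, -5.61]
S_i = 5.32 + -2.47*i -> [5.32, 2.85, 0.38, -2.09, -4.56]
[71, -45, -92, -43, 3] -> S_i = Random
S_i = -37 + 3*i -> [-37, -34, -31, -28, -25]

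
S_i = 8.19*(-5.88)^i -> [8.19, -48.16, 283.16, -1665.01, 9790.24]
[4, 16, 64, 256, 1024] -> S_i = 4*4^i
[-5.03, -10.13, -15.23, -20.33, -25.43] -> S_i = -5.03 + -5.10*i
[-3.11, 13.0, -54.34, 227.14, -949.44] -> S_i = -3.11*(-4.18)^i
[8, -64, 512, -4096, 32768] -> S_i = 8*-8^i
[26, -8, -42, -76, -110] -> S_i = 26 + -34*i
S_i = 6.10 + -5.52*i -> [6.1, 0.58, -4.94, -10.46, -15.98]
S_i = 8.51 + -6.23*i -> [8.51, 2.28, -3.95, -10.18, -16.41]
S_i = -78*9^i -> [-78, -702, -6318, -56862, -511758]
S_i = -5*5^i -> [-5, -25, -125, -625, -3125]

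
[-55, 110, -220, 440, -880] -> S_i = -55*-2^i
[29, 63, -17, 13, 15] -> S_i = Random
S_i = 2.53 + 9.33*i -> [2.53, 11.86, 21.19, 30.52, 39.85]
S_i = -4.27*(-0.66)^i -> [-4.27, 2.82, -1.86, 1.23, -0.81]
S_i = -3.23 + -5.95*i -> [-3.23, -9.18, -15.13, -21.08, -27.03]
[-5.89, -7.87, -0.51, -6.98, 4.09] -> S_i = Random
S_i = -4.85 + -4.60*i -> [-4.85, -9.45, -14.05, -18.65, -23.25]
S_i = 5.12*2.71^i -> [5.12, 13.88, 37.6, 101.9, 276.15]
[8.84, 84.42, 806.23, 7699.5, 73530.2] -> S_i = 8.84*9.55^i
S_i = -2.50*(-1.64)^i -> [-2.5, 4.1, -6.72, 11.03, -18.08]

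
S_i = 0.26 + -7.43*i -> [0.26, -7.17, -14.6, -22.03, -29.46]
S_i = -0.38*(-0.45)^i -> [-0.38, 0.17, -0.08, 0.03, -0.02]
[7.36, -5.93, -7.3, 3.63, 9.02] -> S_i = Random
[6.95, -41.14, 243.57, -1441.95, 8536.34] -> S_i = 6.95*(-5.92)^i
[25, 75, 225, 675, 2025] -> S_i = 25*3^i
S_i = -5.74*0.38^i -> [-5.74, -2.18, -0.83, -0.31, -0.12]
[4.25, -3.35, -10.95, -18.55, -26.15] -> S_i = 4.25 + -7.60*i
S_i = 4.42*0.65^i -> [4.42, 2.87, 1.87, 1.21, 0.79]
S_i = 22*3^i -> [22, 66, 198, 594, 1782]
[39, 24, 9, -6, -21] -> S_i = 39 + -15*i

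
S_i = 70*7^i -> [70, 490, 3430, 24010, 168070]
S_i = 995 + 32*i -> [995, 1027, 1059, 1091, 1123]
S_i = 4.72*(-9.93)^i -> [4.72, -46.87, 465.42, -4621.57, 45892.21]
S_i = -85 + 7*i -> [-85, -78, -71, -64, -57]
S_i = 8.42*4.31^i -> [8.42, 36.29, 156.41, 674.13, 2905.5]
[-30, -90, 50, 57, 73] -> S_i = Random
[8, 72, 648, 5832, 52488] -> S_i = 8*9^i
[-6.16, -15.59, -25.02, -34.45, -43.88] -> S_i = -6.16 + -9.43*i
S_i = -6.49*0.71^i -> [-6.49, -4.61, -3.27, -2.32, -1.65]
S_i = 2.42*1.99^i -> [2.42, 4.82, 9.58, 19.07, 37.95]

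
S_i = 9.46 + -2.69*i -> [9.46, 6.77, 4.08, 1.39, -1.3]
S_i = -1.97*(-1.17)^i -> [-1.97, 2.3, -2.7, 3.16, -3.69]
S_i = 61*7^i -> [61, 427, 2989, 20923, 146461]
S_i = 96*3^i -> [96, 288, 864, 2592, 7776]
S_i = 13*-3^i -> [13, -39, 117, -351, 1053]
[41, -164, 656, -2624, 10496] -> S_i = 41*-4^i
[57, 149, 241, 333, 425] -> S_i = 57 + 92*i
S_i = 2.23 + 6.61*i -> [2.23, 8.84, 15.45, 22.06, 28.67]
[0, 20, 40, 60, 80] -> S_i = 0 + 20*i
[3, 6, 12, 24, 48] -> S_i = 3*2^i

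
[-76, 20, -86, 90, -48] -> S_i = Random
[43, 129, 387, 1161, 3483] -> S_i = 43*3^i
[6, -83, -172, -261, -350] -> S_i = 6 + -89*i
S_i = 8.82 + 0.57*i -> [8.82, 9.39, 9.96, 10.53, 11.1]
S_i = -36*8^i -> [-36, -288, -2304, -18432, -147456]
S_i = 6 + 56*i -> [6, 62, 118, 174, 230]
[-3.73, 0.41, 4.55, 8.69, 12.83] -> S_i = -3.73 + 4.14*i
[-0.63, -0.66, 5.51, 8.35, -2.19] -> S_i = Random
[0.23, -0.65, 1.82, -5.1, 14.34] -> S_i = 0.23*(-2.81)^i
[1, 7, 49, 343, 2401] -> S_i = 1*7^i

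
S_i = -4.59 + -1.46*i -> [-4.59, -6.05, -7.51, -8.97, -10.43]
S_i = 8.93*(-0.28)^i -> [8.93, -2.5, 0.7, -0.2, 0.05]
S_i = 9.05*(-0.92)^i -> [9.05, -8.33, 7.66, -7.05, 6.48]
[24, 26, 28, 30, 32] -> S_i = 24 + 2*i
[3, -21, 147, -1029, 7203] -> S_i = 3*-7^i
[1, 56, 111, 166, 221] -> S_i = 1 + 55*i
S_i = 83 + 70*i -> [83, 153, 223, 293, 363]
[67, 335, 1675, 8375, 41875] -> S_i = 67*5^i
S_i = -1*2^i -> [-1, -2, -4, -8, -16]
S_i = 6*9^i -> [6, 54, 486, 4374, 39366]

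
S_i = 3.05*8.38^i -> [3.05, 25.56, 214.18, 1794.87, 15040.97]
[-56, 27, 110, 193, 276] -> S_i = -56 + 83*i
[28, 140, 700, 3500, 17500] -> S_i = 28*5^i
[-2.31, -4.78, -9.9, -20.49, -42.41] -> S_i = -2.31*2.07^i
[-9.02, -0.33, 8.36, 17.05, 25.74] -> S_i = -9.02 + 8.69*i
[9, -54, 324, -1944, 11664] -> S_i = 9*-6^i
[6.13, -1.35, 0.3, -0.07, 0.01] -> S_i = 6.13*(-0.22)^i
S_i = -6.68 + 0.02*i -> [-6.68, -6.66, -6.64, -6.62, -6.6]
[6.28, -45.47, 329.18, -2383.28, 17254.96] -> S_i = 6.28*(-7.24)^i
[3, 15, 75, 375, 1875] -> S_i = 3*5^i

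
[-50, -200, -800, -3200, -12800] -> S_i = -50*4^i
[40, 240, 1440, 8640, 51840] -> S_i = 40*6^i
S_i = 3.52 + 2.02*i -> [3.52, 5.54, 7.56, 9.58, 11.6]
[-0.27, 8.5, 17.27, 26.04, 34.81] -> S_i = -0.27 + 8.77*i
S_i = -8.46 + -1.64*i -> [-8.46, -10.1, -11.74, -13.38, -15.02]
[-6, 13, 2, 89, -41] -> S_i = Random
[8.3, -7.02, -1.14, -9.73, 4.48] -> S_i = Random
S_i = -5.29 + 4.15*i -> [-5.29, -1.14, 3.01, 7.16, 11.31]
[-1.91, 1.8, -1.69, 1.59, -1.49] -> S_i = -1.91*(-0.94)^i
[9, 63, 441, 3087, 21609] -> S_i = 9*7^i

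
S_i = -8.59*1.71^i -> [-8.59, -14.69, -25.12, -42.95, -73.45]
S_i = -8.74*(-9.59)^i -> [-8.74, 83.82, -803.8, 7708.45, -73924.07]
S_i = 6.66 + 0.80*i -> [6.66, 7.46, 8.26, 9.06, 9.86]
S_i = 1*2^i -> [1, 2, 4, 8, 16]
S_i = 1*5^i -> [1, 5, 25, 125, 625]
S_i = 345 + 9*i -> [345, 354, 363, 372, 381]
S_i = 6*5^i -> [6, 30, 150, 750, 3750]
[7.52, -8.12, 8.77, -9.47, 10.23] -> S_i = 7.52*(-1.08)^i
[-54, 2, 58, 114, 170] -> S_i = -54 + 56*i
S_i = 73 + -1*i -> [73, 72, 71, 70, 69]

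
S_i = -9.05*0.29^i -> [-9.05, -2.62, -0.76, -0.22, -0.06]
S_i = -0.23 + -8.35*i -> [-0.23, -8.58, -16.93, -25.28, -33.63]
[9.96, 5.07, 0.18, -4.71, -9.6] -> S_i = 9.96 + -4.89*i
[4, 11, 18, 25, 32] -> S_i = 4 + 7*i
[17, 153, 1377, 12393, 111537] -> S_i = 17*9^i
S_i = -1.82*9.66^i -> [-1.82, -17.58, -169.83, -1640.6, -15848.2]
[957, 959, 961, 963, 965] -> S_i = 957 + 2*i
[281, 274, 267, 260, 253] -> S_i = 281 + -7*i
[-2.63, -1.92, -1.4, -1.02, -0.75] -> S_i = -2.63*0.73^i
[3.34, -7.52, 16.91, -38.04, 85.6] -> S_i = 3.34*(-2.25)^i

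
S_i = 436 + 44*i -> [436, 480, 524, 568, 612]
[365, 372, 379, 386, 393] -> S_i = 365 + 7*i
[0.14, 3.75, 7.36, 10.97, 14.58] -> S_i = 0.14 + 3.61*i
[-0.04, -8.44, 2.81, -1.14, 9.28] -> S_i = Random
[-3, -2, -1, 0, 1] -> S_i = -3 + 1*i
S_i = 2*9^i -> [2, 18, 162, 1458, 13122]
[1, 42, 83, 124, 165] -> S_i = 1 + 41*i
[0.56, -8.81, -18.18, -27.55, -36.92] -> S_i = 0.56 + -9.37*i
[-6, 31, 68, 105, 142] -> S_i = -6 + 37*i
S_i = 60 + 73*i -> [60, 133, 206, 279, 352]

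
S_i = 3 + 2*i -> [3, 5, 7, 9, 11]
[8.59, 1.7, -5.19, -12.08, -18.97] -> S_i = 8.59 + -6.89*i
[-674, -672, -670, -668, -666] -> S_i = -674 + 2*i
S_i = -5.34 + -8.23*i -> [-5.34, -13.57, -21.8, -30.03, -38.26]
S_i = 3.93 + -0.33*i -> [3.93, 3.6, 3.27, 2.94, 2.61]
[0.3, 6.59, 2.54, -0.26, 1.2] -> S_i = Random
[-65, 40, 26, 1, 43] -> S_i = Random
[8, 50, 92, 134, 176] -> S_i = 8 + 42*i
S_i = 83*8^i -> [83, 664, 5312, 42496, 339968]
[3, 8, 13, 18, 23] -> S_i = 3 + 5*i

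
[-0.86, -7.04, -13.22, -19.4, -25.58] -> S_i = -0.86 + -6.18*i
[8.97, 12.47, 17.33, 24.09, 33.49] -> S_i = 8.97*1.39^i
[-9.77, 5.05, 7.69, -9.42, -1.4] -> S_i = Random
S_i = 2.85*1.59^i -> [2.85, 4.53, 7.21, 11.46, 18.22]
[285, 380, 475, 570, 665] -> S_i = 285 + 95*i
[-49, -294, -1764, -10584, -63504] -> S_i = -49*6^i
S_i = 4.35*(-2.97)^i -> [4.35, -12.92, 38.37, -113.96, 338.47]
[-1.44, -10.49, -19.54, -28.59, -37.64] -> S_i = -1.44 + -9.05*i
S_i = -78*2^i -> [-78, -156, -312, -624, -1248]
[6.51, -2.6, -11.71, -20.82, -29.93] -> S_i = 6.51 + -9.11*i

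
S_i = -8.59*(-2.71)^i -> [-8.59, 23.28, -63.09, 170.96, -463.31]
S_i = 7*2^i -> [7, 14, 28, 56, 112]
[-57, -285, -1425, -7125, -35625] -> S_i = -57*5^i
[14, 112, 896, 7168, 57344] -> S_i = 14*8^i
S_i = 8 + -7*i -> [8, 1, -6, -13, -20]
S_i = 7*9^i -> [7, 63, 567, 5103, 45927]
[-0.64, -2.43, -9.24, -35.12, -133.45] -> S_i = -0.64*3.80^i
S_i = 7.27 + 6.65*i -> [7.27, 13.92, 20.57, 27.22, 33.87]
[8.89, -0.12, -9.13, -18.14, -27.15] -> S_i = 8.89 + -9.01*i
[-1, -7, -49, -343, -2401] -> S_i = -1*7^i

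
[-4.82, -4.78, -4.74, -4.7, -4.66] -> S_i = -4.82 + 0.04*i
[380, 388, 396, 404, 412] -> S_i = 380 + 8*i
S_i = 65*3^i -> [65, 195, 585, 1755, 5265]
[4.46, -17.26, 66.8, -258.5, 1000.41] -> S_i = 4.46*(-3.87)^i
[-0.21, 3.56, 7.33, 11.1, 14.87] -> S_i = -0.21 + 3.77*i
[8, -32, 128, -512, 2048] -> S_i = 8*-4^i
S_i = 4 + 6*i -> [4, 10, 16, 22, 28]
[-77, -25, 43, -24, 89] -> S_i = Random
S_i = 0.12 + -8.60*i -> [0.12, -8.48, -17.08, -25.68, -34.28]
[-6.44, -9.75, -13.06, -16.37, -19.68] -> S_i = -6.44 + -3.31*i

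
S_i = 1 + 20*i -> [1, 21, 41, 61, 81]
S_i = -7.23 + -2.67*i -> [-7.23, -9.9, -12.57, -15.24, -17.91]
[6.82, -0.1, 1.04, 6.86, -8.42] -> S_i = Random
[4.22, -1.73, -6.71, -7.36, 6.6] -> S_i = Random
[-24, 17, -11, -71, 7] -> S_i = Random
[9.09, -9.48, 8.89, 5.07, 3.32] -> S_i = Random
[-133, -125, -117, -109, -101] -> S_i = -133 + 8*i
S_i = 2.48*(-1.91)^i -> [2.48, -4.74, 9.05, -17.28, 33.01]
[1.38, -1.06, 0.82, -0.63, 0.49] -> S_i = 1.38*(-0.77)^i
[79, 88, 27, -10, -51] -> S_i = Random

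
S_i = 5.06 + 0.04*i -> [5.06, 5.1, 5.14, 5.18, 5.22]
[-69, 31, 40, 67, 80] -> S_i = Random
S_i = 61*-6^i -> [61, -366, 2196, -13176, 79056]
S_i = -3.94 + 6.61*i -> [-3.94, 2.67, 9.28, 15.89, 22.5]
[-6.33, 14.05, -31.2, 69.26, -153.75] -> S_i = -6.33*(-2.22)^i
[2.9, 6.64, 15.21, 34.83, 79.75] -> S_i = 2.90*2.29^i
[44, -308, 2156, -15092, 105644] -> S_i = 44*-7^i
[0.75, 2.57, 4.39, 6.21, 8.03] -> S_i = 0.75 + 1.82*i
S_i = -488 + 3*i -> [-488, -485, -482, -479, -476]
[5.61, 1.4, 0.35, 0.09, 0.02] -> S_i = 5.61*0.25^i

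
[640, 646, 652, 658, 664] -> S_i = 640 + 6*i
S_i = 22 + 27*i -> [22, 49, 76, 103, 130]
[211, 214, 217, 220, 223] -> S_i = 211 + 3*i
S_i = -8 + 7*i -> [-8, -1, 6, 13, 20]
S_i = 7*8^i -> [7, 56, 448, 3584, 28672]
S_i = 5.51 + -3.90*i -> [5.51, 1.61, -2.29, -6.19, -10.09]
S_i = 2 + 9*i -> [2, 11, 20, 29, 38]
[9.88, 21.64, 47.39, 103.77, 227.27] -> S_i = 9.88*2.19^i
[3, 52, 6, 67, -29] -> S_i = Random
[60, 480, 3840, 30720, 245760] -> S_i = 60*8^i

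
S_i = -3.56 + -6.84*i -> [-3.56, -10.4, -17.24, -24.08, -30.92]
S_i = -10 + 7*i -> [-10, -3, 4, 11, 18]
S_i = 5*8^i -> [5, 40, 320, 2560, 20480]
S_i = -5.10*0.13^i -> [-5.1, -0.66, -0.09, -0.01, -0.0]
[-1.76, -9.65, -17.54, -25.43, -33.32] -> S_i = -1.76 + -7.89*i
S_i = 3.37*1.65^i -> [3.37, 5.56, 9.17, 15.14, 24.98]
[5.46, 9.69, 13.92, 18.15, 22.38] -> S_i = 5.46 + 4.23*i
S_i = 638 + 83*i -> [638, 721, 804, 887, 970]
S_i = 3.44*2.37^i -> [3.44, 8.15, 19.32, 45.79, 108.53]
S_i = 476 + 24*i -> [476, 500, 524, 548, 572]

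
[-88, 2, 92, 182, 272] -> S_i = -88 + 90*i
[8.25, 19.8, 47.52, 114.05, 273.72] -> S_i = 8.25*2.40^i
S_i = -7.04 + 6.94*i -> [-7.04, -0.1, 6.84, 13.78, 20.72]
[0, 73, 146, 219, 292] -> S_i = 0 + 73*i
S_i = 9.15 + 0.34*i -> [9.15, 9.49, 9.83, 10.17, 10.51]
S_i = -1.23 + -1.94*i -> [-1.23, -3.17, -5.11, -7.05, -8.99]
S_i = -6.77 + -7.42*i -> [-6.77, -14.19, -21.61, -29.03, -36.45]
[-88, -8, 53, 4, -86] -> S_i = Random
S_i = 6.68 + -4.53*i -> [6.68, 2.15, -2.38, -6.91, -11.44]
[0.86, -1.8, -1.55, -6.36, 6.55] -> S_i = Random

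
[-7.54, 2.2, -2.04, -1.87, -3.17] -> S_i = Random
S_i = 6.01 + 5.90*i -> [6.01, 11.91, 17.81, 23.71, 29.61]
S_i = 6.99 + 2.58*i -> [6.99, 9.57, 12.15, 14.73, 17.31]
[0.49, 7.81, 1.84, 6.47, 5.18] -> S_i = Random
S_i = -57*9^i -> [-57, -513, -4617, -41553, -373977]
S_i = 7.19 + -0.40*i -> [7.19, 6.79, 6.39, 5.99, 5.59]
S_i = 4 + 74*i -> [4, 78, 152, 226, 300]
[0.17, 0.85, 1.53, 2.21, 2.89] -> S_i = 0.17 + 0.68*i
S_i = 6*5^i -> [6, 30, 150, 750, 3750]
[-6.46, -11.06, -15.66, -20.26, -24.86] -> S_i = -6.46 + -4.60*i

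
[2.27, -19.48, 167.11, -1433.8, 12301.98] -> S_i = 2.27*(-8.58)^i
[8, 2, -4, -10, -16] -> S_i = 8 + -6*i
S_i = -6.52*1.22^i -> [-6.52, -7.95, -9.7, -11.84, -14.44]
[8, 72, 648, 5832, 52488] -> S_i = 8*9^i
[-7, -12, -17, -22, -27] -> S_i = -7 + -5*i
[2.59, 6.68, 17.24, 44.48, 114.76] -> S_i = 2.59*2.58^i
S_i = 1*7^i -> [1, 7, 49, 343, 2401]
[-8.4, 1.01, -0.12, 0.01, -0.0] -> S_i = -8.40*(-0.12)^i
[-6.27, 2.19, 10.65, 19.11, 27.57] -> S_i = -6.27 + 8.46*i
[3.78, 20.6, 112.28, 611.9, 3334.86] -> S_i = 3.78*5.45^i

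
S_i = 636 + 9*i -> [636, 645, 654, 663, 672]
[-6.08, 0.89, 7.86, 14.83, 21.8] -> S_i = -6.08 + 6.97*i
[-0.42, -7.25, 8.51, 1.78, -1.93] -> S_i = Random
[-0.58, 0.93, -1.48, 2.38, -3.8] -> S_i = -0.58*(-1.60)^i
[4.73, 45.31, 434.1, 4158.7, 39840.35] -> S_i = 4.73*9.58^i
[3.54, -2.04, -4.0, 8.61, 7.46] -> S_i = Random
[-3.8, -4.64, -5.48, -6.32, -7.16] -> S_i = -3.80 + -0.84*i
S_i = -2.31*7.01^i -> [-2.31, -16.19, -113.51, -795.73, -5578.07]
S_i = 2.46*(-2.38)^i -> [2.46, -5.85, 13.93, -33.16, 78.93]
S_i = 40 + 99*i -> [40, 139, 238, 337, 436]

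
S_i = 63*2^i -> [63, 126, 252, 504, 1008]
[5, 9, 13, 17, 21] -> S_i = 5 + 4*i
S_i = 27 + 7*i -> [27, 34, 41, 48, 55]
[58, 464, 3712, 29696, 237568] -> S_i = 58*8^i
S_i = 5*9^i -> [5, 45, 405, 3645, 32805]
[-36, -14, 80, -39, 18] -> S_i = Random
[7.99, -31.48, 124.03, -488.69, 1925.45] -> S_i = 7.99*(-3.94)^i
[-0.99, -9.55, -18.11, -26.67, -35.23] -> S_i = -0.99 + -8.56*i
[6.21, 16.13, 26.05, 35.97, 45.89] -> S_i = 6.21 + 9.92*i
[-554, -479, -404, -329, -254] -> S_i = -554 + 75*i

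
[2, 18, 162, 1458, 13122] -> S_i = 2*9^i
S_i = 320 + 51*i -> [320, 371, 422, 473, 524]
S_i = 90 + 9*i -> [90, 99, 108, 117, 126]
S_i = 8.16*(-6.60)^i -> [8.16, -53.86, 355.45, -2345.97, 15483.38]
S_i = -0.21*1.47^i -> [-0.21, -0.31, -0.45, -0.67, -0.98]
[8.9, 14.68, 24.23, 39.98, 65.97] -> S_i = 8.90*1.65^i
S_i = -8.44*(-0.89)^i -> [-8.44, 7.51, -6.69, 5.95, -5.3]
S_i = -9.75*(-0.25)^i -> [-9.75, 2.44, -0.61, 0.15, -0.04]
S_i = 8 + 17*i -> [8, 25, 42, 59, 76]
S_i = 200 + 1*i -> [200, 201, 202, 203, 204]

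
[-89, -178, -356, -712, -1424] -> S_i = -89*2^i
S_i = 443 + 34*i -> [443, 477, 511, 545, 579]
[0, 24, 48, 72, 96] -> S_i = 0 + 24*i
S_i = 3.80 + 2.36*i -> [3.8, 6.16, 8.52, 10.88, 13.24]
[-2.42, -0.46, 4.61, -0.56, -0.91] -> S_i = Random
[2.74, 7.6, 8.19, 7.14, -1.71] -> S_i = Random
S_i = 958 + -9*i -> [958, 949, 940, 931, 922]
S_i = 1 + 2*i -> [1, 3, 5, 7, 9]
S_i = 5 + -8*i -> [5, -3, -11, -19, -27]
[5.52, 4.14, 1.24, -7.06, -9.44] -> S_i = Random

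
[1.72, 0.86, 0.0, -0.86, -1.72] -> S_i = 1.72 + -0.86*i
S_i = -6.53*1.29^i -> [-6.53, -8.42, -10.87, -14.02, -18.08]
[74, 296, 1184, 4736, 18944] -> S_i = 74*4^i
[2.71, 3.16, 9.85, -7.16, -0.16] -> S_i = Random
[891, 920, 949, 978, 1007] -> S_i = 891 + 29*i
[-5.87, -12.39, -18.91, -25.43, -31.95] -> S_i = -5.87 + -6.52*i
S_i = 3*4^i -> [3, 12, 48, 192, 768]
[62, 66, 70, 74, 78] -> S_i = 62 + 4*i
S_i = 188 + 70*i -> [188, 258, 328, 398, 468]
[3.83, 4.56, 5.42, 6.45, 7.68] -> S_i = 3.83*1.19^i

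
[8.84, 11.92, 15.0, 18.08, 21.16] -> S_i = 8.84 + 3.08*i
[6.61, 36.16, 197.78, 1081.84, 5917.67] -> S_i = 6.61*5.47^i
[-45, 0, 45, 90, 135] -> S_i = -45 + 45*i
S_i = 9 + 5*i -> [9, 14, 19, 24, 29]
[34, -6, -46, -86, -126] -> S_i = 34 + -40*i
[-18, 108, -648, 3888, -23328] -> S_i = -18*-6^i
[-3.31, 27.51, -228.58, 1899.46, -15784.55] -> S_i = -3.31*(-8.31)^i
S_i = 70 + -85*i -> [70, -15, -100, -185, -270]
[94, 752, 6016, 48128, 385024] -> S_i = 94*8^i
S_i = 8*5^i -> [8, 40, 200, 1000, 5000]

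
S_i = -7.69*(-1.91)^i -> [-7.69, 14.69, -28.05, 53.58, -102.34]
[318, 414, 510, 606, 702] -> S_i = 318 + 96*i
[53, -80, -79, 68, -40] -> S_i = Random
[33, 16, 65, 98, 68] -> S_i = Random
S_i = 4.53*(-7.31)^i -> [4.53, -33.11, 242.07, -1769.5, 12935.04]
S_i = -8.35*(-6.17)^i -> [-8.35, 51.52, -317.88, 1961.29, -12101.16]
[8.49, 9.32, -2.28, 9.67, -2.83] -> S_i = Random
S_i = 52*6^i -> [52, 312, 1872, 11232, 67392]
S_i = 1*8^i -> [1, 8, 64, 512, 4096]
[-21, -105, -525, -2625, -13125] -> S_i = -21*5^i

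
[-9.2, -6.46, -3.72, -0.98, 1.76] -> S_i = -9.20 + 2.74*i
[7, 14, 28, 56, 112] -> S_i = 7*2^i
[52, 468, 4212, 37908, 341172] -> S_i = 52*9^i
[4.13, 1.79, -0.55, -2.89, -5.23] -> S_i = 4.13 + -2.34*i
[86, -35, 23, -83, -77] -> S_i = Random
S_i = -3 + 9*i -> [-3, 6, 15, 24, 33]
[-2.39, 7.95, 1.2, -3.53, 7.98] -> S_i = Random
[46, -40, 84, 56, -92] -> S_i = Random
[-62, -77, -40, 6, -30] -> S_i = Random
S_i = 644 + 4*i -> [644, 648, 652, 656, 660]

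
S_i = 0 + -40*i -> [0, -40, -80, -120, -160]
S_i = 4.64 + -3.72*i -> [4.64, 0.92, -2.8, -6.52, -10.24]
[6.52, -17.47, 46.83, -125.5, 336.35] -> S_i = 6.52*(-2.68)^i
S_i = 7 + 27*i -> [7, 34, 61, 88, 115]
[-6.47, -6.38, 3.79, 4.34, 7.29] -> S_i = Random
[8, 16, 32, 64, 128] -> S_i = 8*2^i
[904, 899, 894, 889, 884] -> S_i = 904 + -5*i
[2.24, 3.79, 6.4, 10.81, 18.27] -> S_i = 2.24*1.69^i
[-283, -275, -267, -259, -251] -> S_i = -283 + 8*i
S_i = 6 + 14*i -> [6, 20, 34, 48, 62]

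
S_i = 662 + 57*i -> [662, 719, 776, 833, 890]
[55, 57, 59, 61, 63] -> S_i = 55 + 2*i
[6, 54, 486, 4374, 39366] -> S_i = 6*9^i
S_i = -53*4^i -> [-53, -212, -848, -3392, -13568]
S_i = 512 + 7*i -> [512, 519, 526, 533, 540]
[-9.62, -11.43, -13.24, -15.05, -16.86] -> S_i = -9.62 + -1.81*i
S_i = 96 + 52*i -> [96, 148, 200, 252, 304]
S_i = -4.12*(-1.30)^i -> [-4.12, 5.36, -6.96, 9.05, -11.77]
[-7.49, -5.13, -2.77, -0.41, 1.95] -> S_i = -7.49 + 2.36*i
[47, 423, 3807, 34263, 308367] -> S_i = 47*9^i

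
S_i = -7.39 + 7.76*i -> [-7.39, 0.37, 8.13, 15.89, 23.65]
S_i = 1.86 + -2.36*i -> [1.86, -0.5, -2.86, -5.22, -7.58]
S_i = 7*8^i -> [7, 56, 448, 3584, 28672]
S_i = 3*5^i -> [3, 15, 75, 375, 1875]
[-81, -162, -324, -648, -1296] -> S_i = -81*2^i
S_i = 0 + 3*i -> [0, 3, 6, 9, 12]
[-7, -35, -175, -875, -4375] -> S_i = -7*5^i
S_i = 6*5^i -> [6, 30, 150, 750, 3750]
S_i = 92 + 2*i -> [92, 94, 96, 98, 100]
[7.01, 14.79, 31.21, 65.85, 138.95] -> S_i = 7.01*2.11^i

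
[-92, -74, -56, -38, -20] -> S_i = -92 + 18*i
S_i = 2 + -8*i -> [2, -6, -14, -22, -30]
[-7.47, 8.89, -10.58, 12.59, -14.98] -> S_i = -7.47*(-1.19)^i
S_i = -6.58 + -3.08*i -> [-6.58, -9.66, -12.74, -15.82, -18.9]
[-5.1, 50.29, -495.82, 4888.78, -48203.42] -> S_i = -5.10*(-9.86)^i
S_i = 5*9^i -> [5, 45, 405, 3645, 32805]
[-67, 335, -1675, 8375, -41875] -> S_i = -67*-5^i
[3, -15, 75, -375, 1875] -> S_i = 3*-5^i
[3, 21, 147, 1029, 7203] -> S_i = 3*7^i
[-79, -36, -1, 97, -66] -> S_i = Random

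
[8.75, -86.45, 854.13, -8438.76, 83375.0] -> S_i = 8.75*(-9.88)^i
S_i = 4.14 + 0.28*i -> [4.14, 4.42, 4.7, 4.98, 5.26]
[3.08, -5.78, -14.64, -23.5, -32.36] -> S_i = 3.08 + -8.86*i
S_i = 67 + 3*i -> [67, 70, 73, 76, 79]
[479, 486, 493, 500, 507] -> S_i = 479 + 7*i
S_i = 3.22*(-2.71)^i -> [3.22, -8.73, 23.65, -64.09, 173.67]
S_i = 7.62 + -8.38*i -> [7.62, -0.76, -9.14, -17.52, -25.9]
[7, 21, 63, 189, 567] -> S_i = 7*3^i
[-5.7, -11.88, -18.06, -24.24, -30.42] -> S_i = -5.70 + -6.18*i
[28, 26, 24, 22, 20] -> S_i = 28 + -2*i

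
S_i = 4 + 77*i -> [4, 81, 158, 235, 312]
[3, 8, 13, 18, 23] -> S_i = 3 + 5*i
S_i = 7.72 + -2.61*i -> [7.72, 5.11, 2.5, -0.11, -2.72]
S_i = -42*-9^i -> [-42, 378, -3402, 30618, -275562]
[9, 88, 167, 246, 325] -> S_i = 9 + 79*i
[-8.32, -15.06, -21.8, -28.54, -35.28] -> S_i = -8.32 + -6.74*i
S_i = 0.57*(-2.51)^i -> [0.57, -1.43, 3.59, -9.01, 22.62]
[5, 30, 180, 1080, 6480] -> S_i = 5*6^i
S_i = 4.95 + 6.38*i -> [4.95, 11.33, 17.71, 24.09, 30.47]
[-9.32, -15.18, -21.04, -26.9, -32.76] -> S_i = -9.32 + -5.86*i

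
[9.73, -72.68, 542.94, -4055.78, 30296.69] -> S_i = 9.73*(-7.47)^i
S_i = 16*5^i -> [16, 80, 400, 2000, 10000]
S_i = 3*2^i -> [3, 6, 12, 24, 48]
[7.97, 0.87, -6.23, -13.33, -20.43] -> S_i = 7.97 + -7.10*i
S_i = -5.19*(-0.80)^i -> [-5.19, 4.15, -3.32, 2.66, -2.13]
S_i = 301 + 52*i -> [301, 353, 405, 457, 509]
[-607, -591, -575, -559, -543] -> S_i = -607 + 16*i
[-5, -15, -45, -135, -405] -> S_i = -5*3^i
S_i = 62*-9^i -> [62, -558, 5022, -45198, 406782]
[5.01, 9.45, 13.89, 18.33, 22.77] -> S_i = 5.01 + 4.44*i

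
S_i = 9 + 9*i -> [9, 18, 27, 36, 45]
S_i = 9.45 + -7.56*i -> [9.45, 1.89, -5.67, -13.23, -20.79]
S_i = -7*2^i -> [-7, -14, -28, -56, -112]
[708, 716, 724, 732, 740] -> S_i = 708 + 8*i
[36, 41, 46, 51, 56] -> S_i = 36 + 5*i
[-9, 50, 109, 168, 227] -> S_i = -9 + 59*i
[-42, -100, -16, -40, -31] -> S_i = Random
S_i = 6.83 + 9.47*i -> [6.83, 16.3, 25.77, 35.24, 44.71]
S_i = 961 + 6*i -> [961, 967, 973, 979, 985]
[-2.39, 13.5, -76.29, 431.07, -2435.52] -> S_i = -2.39*(-5.65)^i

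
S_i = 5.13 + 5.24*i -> [5.13, 10.37, 15.61, 20.85, 26.09]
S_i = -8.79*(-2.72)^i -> [-8.79, 23.91, -65.03, 176.89, -481.13]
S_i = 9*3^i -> [9, 27, 81, 243, 729]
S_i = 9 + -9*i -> [9, 0, -9, -18, -27]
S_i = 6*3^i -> [6, 18, 54, 162, 486]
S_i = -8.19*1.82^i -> [-8.19, -14.91, -27.13, -49.37, -89.86]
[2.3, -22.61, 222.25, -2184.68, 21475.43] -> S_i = 2.30*(-9.83)^i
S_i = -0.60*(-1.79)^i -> [-0.6, 1.07, -1.92, 3.44, -6.16]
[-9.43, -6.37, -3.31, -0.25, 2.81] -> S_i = -9.43 + 3.06*i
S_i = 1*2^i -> [1, 2, 4, 8, 16]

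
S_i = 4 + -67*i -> [4, -63, -130, -197, -264]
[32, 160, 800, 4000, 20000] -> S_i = 32*5^i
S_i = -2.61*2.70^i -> [-2.61, -7.05, -19.03, -51.37, -138.71]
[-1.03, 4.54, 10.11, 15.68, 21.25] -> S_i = -1.03 + 5.57*i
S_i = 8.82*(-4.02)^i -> [8.82, -35.46, 142.53, -572.99, 2303.42]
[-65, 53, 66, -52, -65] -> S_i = Random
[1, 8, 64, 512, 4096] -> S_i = 1*8^i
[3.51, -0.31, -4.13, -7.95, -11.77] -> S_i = 3.51 + -3.82*i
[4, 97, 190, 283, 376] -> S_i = 4 + 93*i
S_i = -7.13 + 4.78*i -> [-7.13, -2.35, 2.43, 7.21, 11.99]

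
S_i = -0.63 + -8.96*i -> [-0.63, -9.59, -18.55, -27.51, -36.47]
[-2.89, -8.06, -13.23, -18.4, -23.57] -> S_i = -2.89 + -5.17*i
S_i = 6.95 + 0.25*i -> [6.95, 7.2, 7.45, 7.7, 7.95]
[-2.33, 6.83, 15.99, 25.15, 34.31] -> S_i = -2.33 + 9.16*i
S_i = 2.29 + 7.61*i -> [2.29, 9.9, 17.51, 25.12, 32.73]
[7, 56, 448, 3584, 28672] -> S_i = 7*8^i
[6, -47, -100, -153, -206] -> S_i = 6 + -53*i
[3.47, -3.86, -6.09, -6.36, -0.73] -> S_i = Random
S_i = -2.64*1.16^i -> [-2.64, -3.06, -3.55, -4.12, -4.78]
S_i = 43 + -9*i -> [43, 34, 25, 16, 7]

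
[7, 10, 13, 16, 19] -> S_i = 7 + 3*i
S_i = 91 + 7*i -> [91, 98, 105, 112, 119]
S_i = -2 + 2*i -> [-2, 0, 2, 4, 6]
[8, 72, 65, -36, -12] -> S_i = Random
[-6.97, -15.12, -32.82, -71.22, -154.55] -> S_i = -6.97*2.17^i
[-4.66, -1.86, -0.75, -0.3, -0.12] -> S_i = -4.66*0.40^i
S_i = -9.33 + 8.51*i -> [-9.33, -0.82, 7.69, 16.2, 24.71]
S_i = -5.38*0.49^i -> [-5.38, -2.64, -1.29, -0.63, -0.31]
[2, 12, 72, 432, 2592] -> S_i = 2*6^i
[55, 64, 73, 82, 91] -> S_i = 55 + 9*i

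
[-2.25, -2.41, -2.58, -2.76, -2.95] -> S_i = -2.25*1.07^i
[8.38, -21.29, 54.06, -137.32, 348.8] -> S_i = 8.38*(-2.54)^i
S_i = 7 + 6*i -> [7, 13, 19, 25, 31]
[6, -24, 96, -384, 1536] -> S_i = 6*-4^i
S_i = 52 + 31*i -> [52, 83, 114, 145, 176]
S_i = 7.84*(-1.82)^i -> [7.84, -14.27, 25.97, -47.26, 86.02]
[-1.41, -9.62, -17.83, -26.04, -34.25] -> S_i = -1.41 + -8.21*i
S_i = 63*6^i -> [63, 378, 2268, 13608, 81648]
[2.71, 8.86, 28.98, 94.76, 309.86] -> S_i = 2.71*3.27^i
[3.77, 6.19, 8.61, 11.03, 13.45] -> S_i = 3.77 + 2.42*i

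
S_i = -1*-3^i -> [-1, 3, -9, 27, -81]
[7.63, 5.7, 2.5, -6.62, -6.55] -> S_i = Random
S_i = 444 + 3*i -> [444, 447, 450, 453, 456]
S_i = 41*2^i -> [41, 82, 164, 328, 656]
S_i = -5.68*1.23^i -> [-5.68, -6.99, -8.59, -10.57, -13.0]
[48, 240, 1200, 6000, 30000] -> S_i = 48*5^i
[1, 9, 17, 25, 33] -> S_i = 1 + 8*i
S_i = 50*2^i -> [50, 100, 200, 400, 800]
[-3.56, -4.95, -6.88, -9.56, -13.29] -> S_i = -3.56*1.39^i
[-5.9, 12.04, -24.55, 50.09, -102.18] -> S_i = -5.90*(-2.04)^i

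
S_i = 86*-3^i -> [86, -258, 774, -2322, 6966]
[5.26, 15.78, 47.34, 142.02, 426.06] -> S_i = 5.26*3.00^i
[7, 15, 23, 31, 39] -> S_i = 7 + 8*i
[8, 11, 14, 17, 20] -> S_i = 8 + 3*i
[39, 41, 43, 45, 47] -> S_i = 39 + 2*i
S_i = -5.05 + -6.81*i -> [-5.05, -11.86, -18.67, -25.48, -32.29]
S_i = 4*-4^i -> [4, -16, 64, -256, 1024]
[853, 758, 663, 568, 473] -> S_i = 853 + -95*i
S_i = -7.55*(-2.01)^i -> [-7.55, 15.18, -30.5, 61.31, -123.23]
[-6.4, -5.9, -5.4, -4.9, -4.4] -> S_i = -6.40 + 0.50*i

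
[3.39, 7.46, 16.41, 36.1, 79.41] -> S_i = 3.39*2.20^i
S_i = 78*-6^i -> [78, -468, 2808, -16848, 101088]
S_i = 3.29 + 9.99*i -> [3.29, 13.28, 23.27, 33.26, 43.25]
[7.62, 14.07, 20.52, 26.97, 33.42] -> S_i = 7.62 + 6.45*i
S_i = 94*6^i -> [94, 564, 3384, 20304, 121824]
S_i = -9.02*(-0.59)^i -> [-9.02, 5.32, -3.14, 1.85, -1.09]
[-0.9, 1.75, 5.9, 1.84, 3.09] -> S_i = Random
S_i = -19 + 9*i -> [-19, -10, -1, 8, 17]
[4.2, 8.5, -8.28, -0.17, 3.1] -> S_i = Random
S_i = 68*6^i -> [68, 408, 2448, 14688, 88128]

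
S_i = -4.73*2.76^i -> [-4.73, -13.05, -36.03, -99.45, -274.47]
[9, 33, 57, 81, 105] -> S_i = 9 + 24*i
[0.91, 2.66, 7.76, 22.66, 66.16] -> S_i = 0.91*2.92^i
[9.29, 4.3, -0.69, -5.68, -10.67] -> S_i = 9.29 + -4.99*i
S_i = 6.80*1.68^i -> [6.8, 11.42, 19.19, 32.24, 54.17]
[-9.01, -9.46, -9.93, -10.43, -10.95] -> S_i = -9.01*1.05^i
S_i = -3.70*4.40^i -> [-3.7, -16.28, -71.63, -315.18, -1386.8]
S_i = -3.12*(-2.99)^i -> [-3.12, 9.33, -27.89, 83.4, -249.37]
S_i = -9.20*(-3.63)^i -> [-9.2, 33.4, -121.23, 440.06, -1597.4]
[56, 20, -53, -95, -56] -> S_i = Random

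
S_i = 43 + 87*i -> [43, 130, 217, 304, 391]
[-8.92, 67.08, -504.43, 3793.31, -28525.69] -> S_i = -8.92*(-7.52)^i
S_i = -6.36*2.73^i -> [-6.36, -17.36, -47.4, -129.4, -353.27]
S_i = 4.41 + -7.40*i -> [4.41, -2.99, -10.39, -17.79, -25.19]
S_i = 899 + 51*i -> [899, 950, 1001, 1052, 1103]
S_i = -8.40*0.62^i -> [-8.4, -5.21, -3.23, -2.0, -1.24]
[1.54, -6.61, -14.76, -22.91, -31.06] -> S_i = 1.54 + -8.15*i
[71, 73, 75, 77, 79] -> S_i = 71 + 2*i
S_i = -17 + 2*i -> [-17, -15, -13, -11, -9]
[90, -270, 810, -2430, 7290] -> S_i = 90*-3^i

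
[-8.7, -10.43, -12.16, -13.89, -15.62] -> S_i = -8.70 + -1.73*i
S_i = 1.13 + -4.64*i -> [1.13, -3.51, -8.15, -12.79, -17.43]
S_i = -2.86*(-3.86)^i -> [-2.86, 11.04, -42.61, 164.49, -634.91]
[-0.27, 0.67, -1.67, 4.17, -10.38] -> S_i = -0.27*(-2.49)^i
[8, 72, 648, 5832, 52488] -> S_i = 8*9^i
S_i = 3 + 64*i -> [3, 67, 131, 195, 259]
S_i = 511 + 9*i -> [511, 520, 529, 538, 547]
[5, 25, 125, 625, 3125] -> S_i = 5*5^i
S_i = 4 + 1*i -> [4, 5, 6, 7, 8]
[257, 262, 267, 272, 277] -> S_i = 257 + 5*i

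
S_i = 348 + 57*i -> [348, 405, 462, 519, 576]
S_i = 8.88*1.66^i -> [8.88, 14.74, 24.47, 40.62, 67.43]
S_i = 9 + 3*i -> [9, 12, 15, 18, 21]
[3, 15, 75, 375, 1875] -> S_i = 3*5^i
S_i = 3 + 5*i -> [3, 8, 13, 18, 23]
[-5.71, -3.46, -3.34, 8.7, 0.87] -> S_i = Random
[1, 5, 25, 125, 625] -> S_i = 1*5^i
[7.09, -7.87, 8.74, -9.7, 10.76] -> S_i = 7.09*(-1.11)^i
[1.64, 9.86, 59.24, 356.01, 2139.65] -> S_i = 1.64*6.01^i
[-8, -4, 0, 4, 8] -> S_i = -8 + 4*i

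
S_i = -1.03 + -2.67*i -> [-1.03, -3.7, -6.37, -9.04, -11.71]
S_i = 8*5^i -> [8, 40, 200, 1000, 5000]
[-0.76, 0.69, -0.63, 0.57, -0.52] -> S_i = -0.76*(-0.91)^i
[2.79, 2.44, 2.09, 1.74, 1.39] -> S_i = 2.79 + -0.35*i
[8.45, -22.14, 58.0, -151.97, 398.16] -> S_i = 8.45*(-2.62)^i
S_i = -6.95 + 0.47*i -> [-6.95, -6.48, -6.01, -5.54, -5.07]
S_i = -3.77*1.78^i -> [-3.77, -6.71, -11.94, -21.26, -37.85]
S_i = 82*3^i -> [82, 246, 738, 2214, 6642]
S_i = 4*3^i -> [4, 12, 36, 108, 324]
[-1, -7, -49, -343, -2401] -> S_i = -1*7^i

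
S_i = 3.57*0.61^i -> [3.57, 2.18, 1.33, 0.81, 0.49]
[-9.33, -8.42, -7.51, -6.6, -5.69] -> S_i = -9.33 + 0.91*i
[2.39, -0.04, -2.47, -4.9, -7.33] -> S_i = 2.39 + -2.43*i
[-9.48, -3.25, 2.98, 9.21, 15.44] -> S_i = -9.48 + 6.23*i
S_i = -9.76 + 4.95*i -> [-9.76, -4.81, 0.14, 5.09, 10.04]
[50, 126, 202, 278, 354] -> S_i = 50 + 76*i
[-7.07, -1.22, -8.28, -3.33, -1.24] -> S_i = Random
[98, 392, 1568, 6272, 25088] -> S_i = 98*4^i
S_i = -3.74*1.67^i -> [-3.74, -6.25, -10.43, -17.42, -29.09]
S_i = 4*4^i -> [4, 16, 64, 256, 1024]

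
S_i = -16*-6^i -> [-16, 96, -576, 3456, -20736]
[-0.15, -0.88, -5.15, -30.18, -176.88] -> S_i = -0.15*5.86^i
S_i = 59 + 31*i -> [59, 90, 121, 152, 183]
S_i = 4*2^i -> [4, 8, 16, 32, 64]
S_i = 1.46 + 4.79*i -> [1.46, 6.25, 11.04, 15.83, 20.62]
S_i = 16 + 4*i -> [16, 20, 24, 28, 32]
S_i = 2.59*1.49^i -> [2.59, 3.86, 5.75, 8.57, 12.77]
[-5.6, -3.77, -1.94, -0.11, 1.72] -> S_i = -5.60 + 1.83*i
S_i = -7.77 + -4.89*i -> [-7.77, -12.66, -17.55, -22.44, -27.33]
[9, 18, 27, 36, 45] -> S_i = 9 + 9*i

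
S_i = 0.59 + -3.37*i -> [0.59, -2.78, -6.15, -9.52, -12.89]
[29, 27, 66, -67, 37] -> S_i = Random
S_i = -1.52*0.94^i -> [-1.52, -1.43, -1.34, -1.26, -1.19]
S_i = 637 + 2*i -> [637, 639, 641, 643, 645]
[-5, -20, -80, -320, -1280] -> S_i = -5*4^i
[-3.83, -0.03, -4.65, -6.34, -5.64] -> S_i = Random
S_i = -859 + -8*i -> [-859, -867, -875, -883, -891]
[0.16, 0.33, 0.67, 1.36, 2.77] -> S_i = 0.16*2.04^i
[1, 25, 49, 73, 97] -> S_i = 1 + 24*i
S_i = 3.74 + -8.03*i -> [3.74, -4.29, -12.32, -20.35, -28.38]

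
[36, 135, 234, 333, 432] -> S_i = 36 + 99*i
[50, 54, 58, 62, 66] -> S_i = 50 + 4*i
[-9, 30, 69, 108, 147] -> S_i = -9 + 39*i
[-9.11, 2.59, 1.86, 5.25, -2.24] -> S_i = Random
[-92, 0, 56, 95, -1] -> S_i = Random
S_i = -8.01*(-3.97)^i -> [-8.01, 31.8, -126.24, 501.19, -1989.73]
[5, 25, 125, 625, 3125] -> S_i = 5*5^i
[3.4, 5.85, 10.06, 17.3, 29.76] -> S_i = 3.40*1.72^i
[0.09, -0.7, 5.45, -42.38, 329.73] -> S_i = 0.09*(-7.78)^i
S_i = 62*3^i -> [62, 186, 558, 1674, 5022]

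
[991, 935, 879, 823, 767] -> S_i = 991 + -56*i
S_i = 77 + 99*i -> [77, 176, 275, 374, 473]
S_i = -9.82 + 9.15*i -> [-9.82, -0.67, 8.48, 17.63, 26.78]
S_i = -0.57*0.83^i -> [-0.57, -0.47, -0.39, -0.33, -0.27]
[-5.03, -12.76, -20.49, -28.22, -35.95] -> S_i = -5.03 + -7.73*i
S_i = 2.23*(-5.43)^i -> [2.23, -12.11, 65.75, -357.03, 1938.67]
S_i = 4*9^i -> [4, 36, 324, 2916, 26244]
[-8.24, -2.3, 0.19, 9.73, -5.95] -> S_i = Random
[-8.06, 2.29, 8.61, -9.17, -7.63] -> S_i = Random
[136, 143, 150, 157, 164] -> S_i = 136 + 7*i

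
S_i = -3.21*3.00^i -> [-3.21, -9.63, -28.89, -86.67, -260.01]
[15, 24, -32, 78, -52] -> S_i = Random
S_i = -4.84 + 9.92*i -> [-4.84, 5.08, 15.0, 24.92, 34.84]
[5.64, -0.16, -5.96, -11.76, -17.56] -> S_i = 5.64 + -5.80*i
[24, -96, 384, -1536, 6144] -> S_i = 24*-4^i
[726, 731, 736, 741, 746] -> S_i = 726 + 5*i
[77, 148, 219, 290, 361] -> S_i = 77 + 71*i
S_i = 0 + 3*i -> [0, 3, 6, 9, 12]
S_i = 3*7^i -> [3, 21, 147, 1029, 7203]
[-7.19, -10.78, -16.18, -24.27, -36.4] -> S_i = -7.19*1.50^i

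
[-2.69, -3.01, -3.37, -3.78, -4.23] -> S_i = -2.69*1.12^i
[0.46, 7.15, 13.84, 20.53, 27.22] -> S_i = 0.46 + 6.69*i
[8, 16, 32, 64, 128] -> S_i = 8*2^i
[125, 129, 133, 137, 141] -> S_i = 125 + 4*i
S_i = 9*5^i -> [9, 45, 225, 1125, 5625]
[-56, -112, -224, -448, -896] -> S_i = -56*2^i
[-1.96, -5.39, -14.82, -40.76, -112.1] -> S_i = -1.96*2.75^i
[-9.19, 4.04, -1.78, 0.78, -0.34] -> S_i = -9.19*(-0.44)^i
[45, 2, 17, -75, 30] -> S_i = Random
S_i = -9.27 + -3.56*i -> [-9.27, -12.83, -16.39, -19.95, -23.51]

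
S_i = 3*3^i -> [3, 9, 27, 81, 243]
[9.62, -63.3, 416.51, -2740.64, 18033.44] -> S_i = 9.62*(-6.58)^i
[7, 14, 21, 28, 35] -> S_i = 7 + 7*i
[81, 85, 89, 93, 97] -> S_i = 81 + 4*i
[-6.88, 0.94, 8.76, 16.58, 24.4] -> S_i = -6.88 + 7.82*i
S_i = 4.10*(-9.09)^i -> [4.1, -37.27, 338.78, -3079.47, 27992.35]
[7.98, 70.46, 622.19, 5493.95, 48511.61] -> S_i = 7.98*8.83^i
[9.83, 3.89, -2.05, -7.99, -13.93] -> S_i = 9.83 + -5.94*i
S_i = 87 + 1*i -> [87, 88, 89, 90, 91]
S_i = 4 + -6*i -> [4, -2, -8, -14, -20]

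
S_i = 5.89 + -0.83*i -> [5.89, 5.06, 4.23, 3.4, 2.57]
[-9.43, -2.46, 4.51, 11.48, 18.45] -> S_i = -9.43 + 6.97*i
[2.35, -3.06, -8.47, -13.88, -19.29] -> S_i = 2.35 + -5.41*i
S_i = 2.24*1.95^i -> [2.24, 4.37, 8.52, 16.61, 32.39]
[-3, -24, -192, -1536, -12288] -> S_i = -3*8^i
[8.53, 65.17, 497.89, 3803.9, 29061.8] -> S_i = 8.53*7.64^i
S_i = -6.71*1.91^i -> [-6.71, -12.82, -24.48, -46.75, -89.3]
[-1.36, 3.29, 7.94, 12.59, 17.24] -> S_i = -1.36 + 4.65*i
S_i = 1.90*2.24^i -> [1.9, 4.26, 9.53, 21.35, 47.83]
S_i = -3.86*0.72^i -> [-3.86, -2.78, -2.0, -1.44, -1.04]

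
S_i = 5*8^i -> [5, 40, 320, 2560, 20480]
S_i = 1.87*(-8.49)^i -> [1.87, -15.88, 134.79, -1144.37, 9715.66]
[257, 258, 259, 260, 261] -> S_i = 257 + 1*i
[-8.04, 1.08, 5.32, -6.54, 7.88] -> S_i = Random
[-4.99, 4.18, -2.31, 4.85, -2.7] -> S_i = Random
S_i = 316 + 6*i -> [316, 322, 328, 334, 340]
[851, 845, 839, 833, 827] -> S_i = 851 + -6*i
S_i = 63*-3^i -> [63, -189, 567, -1701, 5103]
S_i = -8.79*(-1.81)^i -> [-8.79, 15.91, -28.8, 52.12, -94.34]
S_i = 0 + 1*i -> [0, 1, 2, 3, 4]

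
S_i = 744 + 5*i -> [744, 749, 754, 759, 764]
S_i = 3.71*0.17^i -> [3.71, 0.63, 0.11, 0.02, 0.0]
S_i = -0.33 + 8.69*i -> [-0.33, 8.36, 17.05, 25.74, 34.43]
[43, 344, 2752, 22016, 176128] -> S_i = 43*8^i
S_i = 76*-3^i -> [76, -228, 684, -2052, 6156]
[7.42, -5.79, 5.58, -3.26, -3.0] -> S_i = Random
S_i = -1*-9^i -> [-1, 9, -81, 729, -6561]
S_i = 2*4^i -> [2, 8, 32, 128, 512]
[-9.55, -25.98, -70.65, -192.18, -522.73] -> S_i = -9.55*2.72^i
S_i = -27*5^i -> [-27, -135, -675, -3375, -16875]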